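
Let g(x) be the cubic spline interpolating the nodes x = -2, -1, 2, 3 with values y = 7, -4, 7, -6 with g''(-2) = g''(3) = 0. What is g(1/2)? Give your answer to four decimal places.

2.1136

With σ_i denoting the second derivative at x_i, h_i = 1, 3, 1, and Δ_i = (y_(i+1) − y_i)/h_i = -11, 11/3, -13:
  1·σ_0 + 8·σ_1 + 3·σ_2 = 6(Δ_1 - Δ_0) = 88
  3·σ_1 + 8·σ_2 + 1·σ_3 = 6(Δ_2 - Δ_1) = -100
Natural end conditions: σ_0 = σ_3 = 0.
Solving the tridiagonal system: σ_0 = 0, σ_1 = 1004/55, σ_2 = -1064/55, σ_3 = 0.
On [-1, 2], g(x) = -4 - 811/165·(x + 1) + 502/55·(x + 1)² - 94/45·(x + 1)³.
With (x + 1) = 3/2: g(1/2) = 93/44.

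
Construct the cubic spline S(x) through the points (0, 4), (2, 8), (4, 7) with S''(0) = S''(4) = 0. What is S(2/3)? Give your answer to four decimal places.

5.7037

Put M_i = S'' at the i-th knot. Here h = (2, 2) and Δ = (2, -1/2), so the interior equations h_(i-1)·M_(i-1) + 2(h_(i-1)+h_i)·M_i + h_i·M_(i+1) = 6(Δ_i − Δ_(i-1)) read
  2·M_0 + 8·M_1 + 2·M_2 = 6(Δ_1 - Δ_0) = -15
Natural end conditions: M_0 = M_2 = 0.
Forward elimination and back-substitution give M_0 = 0, M_1 = -15/8, M_2 = 0.
On [0, 2], S(x) = 4 + 21/8·x + 0·x² - 5/32·x³.
With x = 2/3: S(2/3) = 154/27.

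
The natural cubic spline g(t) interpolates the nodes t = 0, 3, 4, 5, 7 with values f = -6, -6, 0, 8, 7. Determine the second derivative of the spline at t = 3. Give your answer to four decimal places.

Put σ_i = g'' at the i-th knot. Here h = (3, 1, 1, 2) and Δ = (0, 6, 8, -1/2), so the interior equations h_(i-1)·σ_(i-1) + 2(h_(i-1)+h_i)·σ_i + h_i·σ_(i+1) = 6(Δ_i − Δ_(i-1)) read
  3·σ_0 + 8·σ_1 + 1·σ_2 = 6(Δ_1 - Δ_0) = 36
  1·σ_1 + 4·σ_2 + 1·σ_3 = 6(Δ_2 - Δ_1) = 12
  1·σ_2 + 6·σ_3 + 2·σ_4 = 6(Δ_3 - Δ_2) = -51
Natural end conditions: σ_0 = σ_4 = 0.
Solving the tridiagonal system: σ_0 = 0, σ_1 = 705/178, σ_2 = 384/89, σ_3 = -1641/178, σ_4 = 0.

3.9607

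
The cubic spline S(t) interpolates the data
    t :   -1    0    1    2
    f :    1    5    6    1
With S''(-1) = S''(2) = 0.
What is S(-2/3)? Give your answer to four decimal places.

Write σ_i for S''(x_i). With h_i = 1, 1, 1 and divided differences Δ_i = 4, 1, -5, the continuity of S' gives the tridiagonal system
  1·σ_0 + 4·σ_1 + 1·σ_2 = 6(Δ_1 - Δ_0) = -18
  1·σ_1 + 4·σ_2 + 1·σ_3 = 6(Δ_2 - Δ_1) = -36
Natural end conditions: σ_0 = σ_3 = 0.
Hence σ_0 = 0, σ_1 = -12/5, σ_2 = -42/5, σ_3 = 0.
On [-1, 0], S(t) = 1 + 22/5·(t + 1) + 0·(t + 1)² - 2/5·(t + 1)³.
With (t + 1) = 1/3: S(-2/3) = 331/135.

2.4519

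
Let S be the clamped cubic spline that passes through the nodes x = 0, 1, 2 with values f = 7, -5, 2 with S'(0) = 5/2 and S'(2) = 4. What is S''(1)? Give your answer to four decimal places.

55.5000

With σ_i denoting the second derivative at x_i, h_i = 1, 1, and Δ_i = (y_(i+1) − y_i)/h_i = -12, 7:
  1·σ_0 + 4·σ_1 + 1·σ_2 = 6(Δ_1 - Δ_0) = 114
Clamped end conditions give two more equations: 2h_0·σ_0 + h_0·σ_1 = 6(Δ_0 - S'(0)) = -87 and h_1·σ_1 + 2h_1·σ_2 = 6(S'(2) - Δ_1) = -18.
Solving the tridiagonal system: σ_0 = -285/4, σ_1 = 111/2, σ_2 = -147/4.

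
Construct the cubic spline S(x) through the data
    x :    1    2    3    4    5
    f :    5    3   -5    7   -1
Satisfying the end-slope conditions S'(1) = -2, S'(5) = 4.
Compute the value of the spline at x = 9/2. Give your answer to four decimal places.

Write σ_i for S''(x_i). With h_i = 1, 1, 1, 1 and divided differences Δ_i = -2, -8, 12, -8, the continuity of S' gives the tridiagonal system
  1·σ_0 + 4·σ_1 + 1·σ_2 = 6(Δ_1 - Δ_0) = -36
  1·σ_1 + 4·σ_2 + 1·σ_3 = 6(Δ_2 - Δ_1) = 120
  1·σ_2 + 4·σ_3 + 1·σ_4 = 6(Δ_3 - Δ_2) = -120
Clamped end conditions give two more equations: 2h_0·σ_0 + h_0·σ_1 = 6(Δ_0 - S'(1)) = 0 and h_3·σ_3 + 2h_3·σ_4 = 6(S'(5) - Δ_3) = 72.
Solving: σ_0 = 87/7, σ_1 = -174/7, σ_2 = 51, σ_3 = -414/7, σ_4 = 459/7.
On [4, 5], S(x) = 7 + 11/14·(x - 4) - 207/7·(x - 4)² + 291/14·(x - 4)³.
With (x - 4) = 1/2: S(9/2) = 291/112.

2.5982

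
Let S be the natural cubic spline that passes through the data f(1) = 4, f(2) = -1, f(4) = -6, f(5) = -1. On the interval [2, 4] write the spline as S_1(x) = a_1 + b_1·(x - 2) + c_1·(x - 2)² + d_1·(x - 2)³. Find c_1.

Put M_i = S'' at the i-th knot. Here h = (1, 2, 1) and Δ = (-5, -5/2, 5), so the interior equations h_(i-1)·M_(i-1) + 2(h_(i-1)+h_i)·M_i + h_i·M_(i+1) = 6(Δ_i − Δ_(i-1)) read
  1·M_0 + 6·M_1 + 2·M_2 = 6(Δ_1 - Δ_0) = 15
  2·M_1 + 6·M_2 + 1·M_3 = 6(Δ_2 - Δ_1) = 45
Natural end conditions: M_0 = M_3 = 0.
Hence M_0 = 0, M_1 = 0, M_2 = 15/2, M_3 = 0.
On [2, 4], with S_1(x) = a_1 + b_1·(x - 2) + c_1·(x - 2)² + d_1·(x - 2)³: c_1 = M_1/2 = 0, d_1 = (M_2 - M_1)/(6h_1) = 5/8, b_1 = Δ_1 - h_1(2M_1 + M_2)/6 = -5.

0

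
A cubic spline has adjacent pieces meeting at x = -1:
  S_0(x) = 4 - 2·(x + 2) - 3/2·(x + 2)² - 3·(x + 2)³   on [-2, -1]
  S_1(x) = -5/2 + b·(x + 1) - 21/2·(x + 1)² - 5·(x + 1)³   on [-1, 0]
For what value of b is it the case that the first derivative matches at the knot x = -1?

-14

S_0'(x) = -2 - 3·(x + 2) - 9·(x + 2)², so S_0'(-1) = -14. On the right, S_1'(-1) = b, so b = -14.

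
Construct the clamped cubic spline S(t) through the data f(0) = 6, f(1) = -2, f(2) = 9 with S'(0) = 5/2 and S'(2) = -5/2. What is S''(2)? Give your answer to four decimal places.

-71.5000

Let m_i = S''(x_i). Step sizes h_i = 1, 1; slopes of the chords Δ_i = (y_(i+1) - y_i)/h_i = -8, 11.
  1·m_0 + 4·m_1 + 1·m_2 = 6(Δ_1 - Δ_0) = 114
Clamped end conditions give two more equations: 2h_0·m_0 + h_0·m_1 = 6(Δ_0 - S'(0)) = -63 and h_1·m_1 + 2h_1·m_2 = 6(S'(2) - Δ_1) = -81.
Solving: m_0 = -125/2, m_1 = 62, m_2 = -143/2.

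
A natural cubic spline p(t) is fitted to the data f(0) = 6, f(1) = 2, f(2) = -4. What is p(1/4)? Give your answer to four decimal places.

Write m_i for p''(x_i). With h_i = 1, 1 and divided differences Δ_i = -4, -6, the continuity of p' gives the tridiagonal system
  1·m_0 + 4·m_1 + 1·m_2 = 6(Δ_1 - Δ_0) = -12
Natural end conditions: m_0 = m_2 = 0.
Solving: m_0 = 0, m_1 = -3, m_2 = 0.
On [0, 1], p(t) = 6 - 7/2·t + 0·t² - 1/2·t³.
With t = 1/4: p(1/4) = 655/128.

5.1172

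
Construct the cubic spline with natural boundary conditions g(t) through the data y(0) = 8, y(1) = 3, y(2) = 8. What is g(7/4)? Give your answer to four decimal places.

6.1641

Write M_i for g''(x_i). With h_i = 1, 1 and divided differences Δ_i = -5, 5, the continuity of g' gives the tridiagonal system
  1·M_0 + 4·M_1 + 1·M_2 = 6(Δ_1 - Δ_0) = 60
Natural end conditions: M_0 = M_2 = 0.
Hence M_0 = 0, M_1 = 15, M_2 = 0.
On [1, 2], g(t) = 3 + 0·(t - 1) + 15/2·(t - 1)² - 5/2·(t - 1)³.
With (t - 1) = 3/4: g(7/4) = 789/128.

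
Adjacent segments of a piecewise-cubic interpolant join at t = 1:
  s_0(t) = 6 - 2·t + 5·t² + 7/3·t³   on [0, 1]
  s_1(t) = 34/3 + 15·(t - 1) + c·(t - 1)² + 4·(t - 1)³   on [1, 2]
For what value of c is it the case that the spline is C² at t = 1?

12

s_0''(t) = 10 + 14·t, so s_0''(1) = 24. On the right, s_1''(1) = 2c, so c = 12.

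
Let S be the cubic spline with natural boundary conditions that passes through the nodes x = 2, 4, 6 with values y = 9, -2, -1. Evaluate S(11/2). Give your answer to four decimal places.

Let M_i = S''(x_i). Step sizes h_i = 2, 2; slopes of the chords Δ_i = (y_(i+1) - y_i)/h_i = -11/2, 1/2.
  2·M_0 + 8·M_1 + 2·M_2 = 6(Δ_1 - Δ_0) = 36
Natural end conditions: M_0 = M_2 = 0.
Forward elimination and back-substitution give M_0 = 0, M_1 = 9/2, M_2 = 0.
On [4, 6], S(x) = -2 - 5/2·(x - 4) + 9/4·(x - 4)² - 3/8·(x - 4)³.
With (x - 4) = 3/2: S(11/2) = -125/64.

-1.9531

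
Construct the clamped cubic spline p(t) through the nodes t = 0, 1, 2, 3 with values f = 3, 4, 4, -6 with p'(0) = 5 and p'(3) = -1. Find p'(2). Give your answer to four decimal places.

-7.6000

Put m_i = p'' at the i-th knot. Here h = (1, 1, 1) and Δ = (1, 0, -10), so the interior equations h_(i-1)·m_(i-1) + 2(h_(i-1)+h_i)·m_i + h_i·m_(i+1) = 6(Δ_i − Δ_(i-1)) read
  1·m_0 + 4·m_1 + 1·m_2 = 6(Δ_1 - Δ_0) = -6
  1·m_1 + 4·m_2 + 1·m_3 = 6(Δ_2 - Δ_1) = -60
Clamped end conditions give two more equations: 2h_0·m_0 + h_0·m_1 = 6(Δ_0 - p'(0)) = -24 and h_2·m_2 + 2h_2·m_3 = 6(p'(3) - Δ_2) = 54.
Hence m_0 = -84/5, m_1 = 48/5, m_2 = -138/5, m_3 = 204/5.
On [2, 3], p'(t) = b_2 + 2c_2·(t - 2) + 3d_2·(t - 2)² with b_2 = Δ_2 - h_2(2m_2 + m_3)/6 = -38/5, c_2 = m_2/2 = -69/5, d_2 = (m_3 - m_2)/(6h_2) = 57/5. So p'(2) = -38/5.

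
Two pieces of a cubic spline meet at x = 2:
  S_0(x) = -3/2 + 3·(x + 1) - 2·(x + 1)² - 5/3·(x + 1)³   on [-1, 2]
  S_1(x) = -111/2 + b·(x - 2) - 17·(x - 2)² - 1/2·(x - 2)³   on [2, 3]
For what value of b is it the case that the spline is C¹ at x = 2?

S_0'(x) = 3 - 4·(x + 1) - 5·(x + 1)², so S_0'(2) = -54. On the right, S_1'(2) = b, so b = -54.

-54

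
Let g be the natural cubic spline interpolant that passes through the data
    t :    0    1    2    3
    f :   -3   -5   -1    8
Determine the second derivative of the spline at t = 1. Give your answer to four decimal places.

Let M_i = g''(x_i). Step sizes h_i = 1, 1, 1; slopes of the chords Δ_i = (y_(i+1) - y_i)/h_i = -2, 4, 9.
  1·M_0 + 4·M_1 + 1·M_2 = 6(Δ_1 - Δ_0) = 36
  1·M_1 + 4·M_2 + 1·M_3 = 6(Δ_2 - Δ_1) = 30
Natural end conditions: M_0 = M_3 = 0.
Forward elimination and back-substitution give M_0 = 0, M_1 = 38/5, M_2 = 28/5, M_3 = 0.

7.6000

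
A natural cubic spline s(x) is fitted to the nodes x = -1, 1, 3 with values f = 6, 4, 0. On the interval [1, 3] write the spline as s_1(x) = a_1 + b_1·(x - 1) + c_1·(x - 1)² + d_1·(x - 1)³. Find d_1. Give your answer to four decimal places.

With m_i denoting the second derivative at x_i, h_i = 2, 2, and Δ_i = (y_(i+1) − y_i)/h_i = -1, -2:
  2·m_0 + 8·m_1 + 2·m_2 = 6(Δ_1 - Δ_0) = -6
Natural end conditions: m_0 = m_2 = 0.
Solving: m_0 = 0, m_1 = -3/4, m_2 = 0.
On [1, 3], with s_1(x) = a_1 + b_1·(x - 1) + c_1·(x - 1)² + d_1·(x - 1)³: c_1 = m_1/2 = -3/8, d_1 = (m_2 - m_1)/(6h_1) = 1/16, b_1 = Δ_1 - h_1(2m_1 + m_2)/6 = -3/2.

0.0625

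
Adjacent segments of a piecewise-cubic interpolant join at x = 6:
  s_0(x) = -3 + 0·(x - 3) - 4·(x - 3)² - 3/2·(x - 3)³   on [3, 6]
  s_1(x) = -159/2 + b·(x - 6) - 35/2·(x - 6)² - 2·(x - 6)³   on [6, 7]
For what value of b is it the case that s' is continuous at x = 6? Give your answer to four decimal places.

-64.5000

s_0'(x) = 0 - 8·(x - 3) - 9/2·(x - 3)², so s_0'(6) = -129/2. On the right, s_1'(6) = b, so b = -129/2.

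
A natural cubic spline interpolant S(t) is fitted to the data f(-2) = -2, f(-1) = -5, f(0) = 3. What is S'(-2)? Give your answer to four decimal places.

Put m_i = S'' at the i-th knot. Here h = (1, 1) and Δ = (-3, 8), so the interior equations h_(i-1)·m_(i-1) + 2(h_(i-1)+h_i)·m_i + h_i·m_(i+1) = 6(Δ_i − Δ_(i-1)) read
  1·m_0 + 4·m_1 + 1·m_2 = 6(Δ_1 - Δ_0) = 66
Natural end conditions: m_0 = m_2 = 0.
Solving: m_0 = 0, m_1 = 33/2, m_2 = 0.
On [-2, -1], S'(t) = b_0 + 2c_0·(t + 2) + 3d_0·(t + 2)² with b_0 = Δ_0 - h_0(2m_0 + m_1)/6 = -23/4, c_0 = m_0/2 = 0, d_0 = (m_1 - m_0)/(6h_0) = 11/4. So S'(-2) = -23/4.

-5.7500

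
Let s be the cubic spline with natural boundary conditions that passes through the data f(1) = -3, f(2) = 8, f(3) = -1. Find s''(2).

Write σ_i for s''(x_i). With h_i = 1, 1 and divided differences Δ_i = 11, -9, the continuity of s' gives the tridiagonal system
  1·σ_0 + 4·σ_1 + 1·σ_2 = 6(Δ_1 - Δ_0) = -120
Natural end conditions: σ_0 = σ_2 = 0.
Solving: σ_0 = 0, σ_1 = -30, σ_2 = 0.

-30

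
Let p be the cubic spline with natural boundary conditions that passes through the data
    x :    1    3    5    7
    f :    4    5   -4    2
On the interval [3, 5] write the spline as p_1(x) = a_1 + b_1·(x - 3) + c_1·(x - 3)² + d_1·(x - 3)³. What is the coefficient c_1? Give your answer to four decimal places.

Put M_i = p'' at the i-th knot. Here h = (2, 2, 2) and Δ = (1/2, -9/2, 3), so the interior equations h_(i-1)·M_(i-1) + 2(h_(i-1)+h_i)·M_i + h_i·M_(i+1) = 6(Δ_i − Δ_(i-1)) read
  2·M_0 + 8·M_1 + 2·M_2 = 6(Δ_1 - Δ_0) = -30
  2·M_1 + 8·M_2 + 2·M_3 = 6(Δ_2 - Δ_1) = 45
Natural end conditions: M_0 = M_3 = 0.
Solving the tridiagonal system: M_0 = 0, M_1 = -11/2, M_2 = 7, M_3 = 0.
On [3, 5], with p_1(x) = a_1 + b_1·(x - 3) + c_1·(x - 3)² + d_1·(x - 3)³: c_1 = M_1/2 = -11/4, d_1 = (M_2 - M_1)/(6h_1) = 25/24, b_1 = Δ_1 - h_1(2M_1 + M_2)/6 = -19/6.

-2.7500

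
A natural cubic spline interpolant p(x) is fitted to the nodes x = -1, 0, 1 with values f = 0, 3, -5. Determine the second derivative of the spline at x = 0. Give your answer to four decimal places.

Put M_i = p'' at the i-th knot. Here h = (1, 1) and Δ = (3, -8), so the interior equations h_(i-1)·M_(i-1) + 2(h_(i-1)+h_i)·M_i + h_i·M_(i+1) = 6(Δ_i − Δ_(i-1)) read
  1·M_0 + 4·M_1 + 1·M_2 = 6(Δ_1 - Δ_0) = -66
Natural end conditions: M_0 = M_2 = 0.
Solving the tridiagonal system: M_0 = 0, M_1 = -33/2, M_2 = 0.

-16.5000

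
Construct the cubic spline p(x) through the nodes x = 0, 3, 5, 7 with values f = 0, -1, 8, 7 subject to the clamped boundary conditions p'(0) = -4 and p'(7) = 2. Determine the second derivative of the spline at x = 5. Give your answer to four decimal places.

With M_i denoting the second derivative at x_i, h_i = 3, 2, 2, and Δ_i = (y_(i+1) − y_i)/h_i = -1/3, 9/2, -1/2:
  3·M_0 + 10·M_1 + 2·M_2 = 6(Δ_1 - Δ_0) = 29
  2·M_1 + 8·M_2 + 2·M_3 = 6(Δ_2 - Δ_1) = -30
Clamped end conditions give two more equations: 2h_0·M_0 + h_0·M_1 = 6(Δ_0 - p'(0)) = 22 and h_2·M_2 + 2h_2·M_3 = 6(p'(7) - Δ_2) = 15.
Hence M_0 = 206/111, M_1 = 134/37, M_2 = -473/74, M_3 = 257/37.

-6.3919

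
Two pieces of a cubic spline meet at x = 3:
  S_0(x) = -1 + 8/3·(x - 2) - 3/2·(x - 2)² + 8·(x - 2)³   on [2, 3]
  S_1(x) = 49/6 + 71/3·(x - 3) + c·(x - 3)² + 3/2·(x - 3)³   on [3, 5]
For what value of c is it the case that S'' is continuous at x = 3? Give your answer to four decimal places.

S_0''(x) = -3 + 48·(x - 2), so S_0''(3) = 45. On the right, S_1''(3) = 2c, so c = 45/2.

22.5000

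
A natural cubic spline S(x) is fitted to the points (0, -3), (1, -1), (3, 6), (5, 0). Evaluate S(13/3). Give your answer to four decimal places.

Let σ_i = S''(x_i). Step sizes h_i = 1, 2, 2; slopes of the chords Δ_i = (y_(i+1) - y_i)/h_i = 2, 7/2, -3.
  1·σ_0 + 6·σ_1 + 2·σ_2 = 6(Δ_1 - Δ_0) = 9
  2·σ_1 + 8·σ_2 + 2·σ_3 = 6(Δ_2 - Δ_1) = -39
Natural end conditions: σ_0 = σ_3 = 0.
Solving the tridiagonal system: σ_0 = 0, σ_1 = 75/22, σ_2 = -63/11, σ_3 = 0.
On [3, 5], S(x) = 6 + 9/11·(x - 3) - 63/22·(x - 3)² + 21/44·(x - 3)³.
With (x - 3) = 4/3: S(13/3) = 310/99.

3.1313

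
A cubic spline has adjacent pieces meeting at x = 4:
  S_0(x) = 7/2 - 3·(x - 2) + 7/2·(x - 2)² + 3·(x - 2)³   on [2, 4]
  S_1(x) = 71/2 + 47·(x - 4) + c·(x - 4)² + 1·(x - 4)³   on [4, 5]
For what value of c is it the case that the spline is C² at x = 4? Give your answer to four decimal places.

21.5000

S_0''(x) = 7 + 18·(x - 2), so S_0''(4) = 43. On the right, S_1''(4) = 2c, so c = 43/2.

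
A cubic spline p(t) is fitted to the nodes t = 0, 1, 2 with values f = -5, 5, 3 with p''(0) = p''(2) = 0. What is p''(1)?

Put m_i = p'' at the i-th knot. Here h = (1, 1) and Δ = (10, -2), so the interior equations h_(i-1)·m_(i-1) + 2(h_(i-1)+h_i)·m_i + h_i·m_(i+1) = 6(Δ_i − Δ_(i-1)) read
  1·m_0 + 4·m_1 + 1·m_2 = 6(Δ_1 - Δ_0) = -72
Natural end conditions: m_0 = m_2 = 0.
Hence m_0 = 0, m_1 = -18, m_2 = 0.

-18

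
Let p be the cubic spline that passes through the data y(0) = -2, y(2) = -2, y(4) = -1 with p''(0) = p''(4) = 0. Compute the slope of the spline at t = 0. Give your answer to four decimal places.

-0.1250

Let M_i = p''(x_i). Step sizes h_i = 2, 2; slopes of the chords Δ_i = (y_(i+1) - y_i)/h_i = 0, 1/2.
  2·M_0 + 8·M_1 + 2·M_2 = 6(Δ_1 - Δ_0) = 3
Natural end conditions: M_0 = M_2 = 0.
Forward elimination and back-substitution give M_0 = 0, M_1 = 3/8, M_2 = 0.
On [0, 2], p'(t) = b_0 + 2c_0·t + 3d_0·t² with b_0 = Δ_0 - h_0(2M_0 + M_1)/6 = -1/8, c_0 = M_0/2 = 0, d_0 = (M_1 - M_0)/(6h_0) = 1/32. So p'(0) = -1/8.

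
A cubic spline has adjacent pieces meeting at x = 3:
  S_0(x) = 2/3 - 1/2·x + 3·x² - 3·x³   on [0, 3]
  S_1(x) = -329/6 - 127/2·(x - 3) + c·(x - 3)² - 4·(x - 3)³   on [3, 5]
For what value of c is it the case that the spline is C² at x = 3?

S_0''(x) = 6 - 18·x, so S_0''(3) = -48. On the right, S_1''(3) = 2c, so c = -24.

-24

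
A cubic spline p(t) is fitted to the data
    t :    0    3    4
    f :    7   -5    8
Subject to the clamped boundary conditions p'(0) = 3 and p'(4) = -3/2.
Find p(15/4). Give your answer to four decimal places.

6.8037

With m_i denoting the second derivative at x_i, h_i = 3, 1, and Δ_i = (y_(i+1) − y_i)/h_i = -4, 13:
  3·m_0 + 8·m_1 + 1·m_2 = 6(Δ_1 - Δ_0) = 102
Clamped end conditions give two more equations: 2h_0·m_0 + h_0·m_1 = 6(Δ_0 - p'(0)) = -42 and h_1·m_1 + 2h_1·m_2 = 6(p'(4) - Δ_1) = -87.
Solving: m_0 = -167/8, m_1 = 111/4, m_2 = -459/8.
On [3, 4], p(t) = -5 + 213/16·(t - 3) + 111/8·(t - 3)² - 227/16·(t - 3)³.
With (t - 3) = 3/4: p(15/4) = 6967/1024.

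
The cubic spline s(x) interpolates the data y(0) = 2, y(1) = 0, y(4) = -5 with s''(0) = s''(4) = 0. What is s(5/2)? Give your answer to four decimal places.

-2.6406

Put M_i = s'' at the i-th knot. Here h = (1, 3) and Δ = (-2, -5/3), so the interior equations h_(i-1)·M_(i-1) + 2(h_(i-1)+h_i)·M_i + h_i·M_(i+1) = 6(Δ_i − Δ_(i-1)) read
  1·M_0 + 8·M_1 + 3·M_2 = 6(Δ_1 - Δ_0) = 2
Natural end conditions: M_0 = M_2 = 0.
Solving the tridiagonal system: M_0 = 0, M_1 = 1/4, M_2 = 0.
On [1, 4], s(x) = 0 - 23/12·(x - 1) + 1/8·(x - 1)² - 1/72·(x - 1)³.
With (x - 1) = 3/2: s(5/2) = -169/64.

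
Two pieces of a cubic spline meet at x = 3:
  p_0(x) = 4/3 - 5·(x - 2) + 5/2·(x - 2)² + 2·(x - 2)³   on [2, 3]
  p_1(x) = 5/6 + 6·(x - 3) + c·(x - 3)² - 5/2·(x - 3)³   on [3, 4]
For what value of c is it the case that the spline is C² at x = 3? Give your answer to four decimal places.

8.5000

p_0''(x) = 5 + 12·(x - 2), so p_0''(3) = 17. On the right, p_1''(3) = 2c, so c = 17/2.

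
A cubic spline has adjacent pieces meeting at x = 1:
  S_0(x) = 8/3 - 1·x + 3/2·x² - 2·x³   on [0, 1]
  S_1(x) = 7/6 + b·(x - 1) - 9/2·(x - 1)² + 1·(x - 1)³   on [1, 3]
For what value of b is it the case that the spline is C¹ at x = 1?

-4

S_0'(x) = -1 + 3·x - 6·x², so S_0'(1) = -4. On the right, S_1'(1) = b, so b = -4.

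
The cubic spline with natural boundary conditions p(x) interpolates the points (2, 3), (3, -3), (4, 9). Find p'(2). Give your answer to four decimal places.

Let M_i = p''(x_i). Step sizes h_i = 1, 1; slopes of the chords Δ_i = (y_(i+1) - y_i)/h_i = -6, 12.
  1·M_0 + 4·M_1 + 1·M_2 = 6(Δ_1 - Δ_0) = 108
Natural end conditions: M_0 = M_2 = 0.
Solving the tridiagonal system: M_0 = 0, M_1 = 27, M_2 = 0.
On [2, 3], p'(x) = b_0 + 2c_0·(x - 2) + 3d_0·(x - 2)² with b_0 = Δ_0 - h_0(2M_0 + M_1)/6 = -21/2, c_0 = M_0/2 = 0, d_0 = (M_1 - M_0)/(6h_0) = 9/2. So p'(2) = -21/2.

-10.5000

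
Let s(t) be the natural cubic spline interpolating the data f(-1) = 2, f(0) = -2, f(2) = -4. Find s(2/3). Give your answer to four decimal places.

Write M_i for s''(x_i). With h_i = 1, 2 and divided differences Δ_i = -4, -1, the continuity of s' gives the tridiagonal system
  1·M_0 + 6·M_1 + 2·M_2 = 6(Δ_1 - Δ_0) = 18
Natural end conditions: M_0 = M_2 = 0.
Forward elimination and back-substitution give M_0 = 0, M_1 = 3, M_2 = 0.
On [0, 2], s(t) = -2 - 3·t + 3/2·t² - 1/4·t³.
With t = 2/3: s(2/3) = -92/27.

-3.4074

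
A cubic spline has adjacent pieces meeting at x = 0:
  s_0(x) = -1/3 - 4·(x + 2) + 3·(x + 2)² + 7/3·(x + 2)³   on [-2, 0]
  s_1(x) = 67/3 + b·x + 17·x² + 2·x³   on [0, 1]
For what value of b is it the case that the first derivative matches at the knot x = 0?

36

s_0'(x) = -4 + 6·(x + 2) + 7·(x + 2)², so s_0'(0) = 36. On the right, s_1'(0) = b, so b = 36.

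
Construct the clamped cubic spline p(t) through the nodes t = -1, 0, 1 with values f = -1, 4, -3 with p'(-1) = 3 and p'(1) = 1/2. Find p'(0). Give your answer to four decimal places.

With M_i denoting the second derivative at x_i, h_i = 1, 1, and Δ_i = (y_(i+1) − y_i)/h_i = 5, -7:
  1·M_0 + 4·M_1 + 1·M_2 = 6(Δ_1 - Δ_0) = -72
Clamped end conditions give two more equations: 2h_0·M_0 + h_0·M_1 = 6(Δ_0 - p'(-1)) = 12 and h_1·M_1 + 2h_1·M_2 = 6(p'(1) - Δ_1) = 45.
Solving: M_0 = 91/4, M_1 = -67/2, M_2 = 157/4.
On [0, 1], p'(t) = b_1 + 2c_1·t + 3d_1·t² with b_1 = Δ_1 - h_1(2M_1 + M_2)/6 = -19/8, c_1 = M_1/2 = -67/4, d_1 = (M_2 - M_1)/(6h_1) = 97/8. So p'(0) = -19/8.

-2.3750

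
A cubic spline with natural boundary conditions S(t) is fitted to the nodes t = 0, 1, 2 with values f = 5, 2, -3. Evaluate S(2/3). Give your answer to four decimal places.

3.1852

Write m_i for S''(x_i). With h_i = 1, 1 and divided differences Δ_i = -3, -5, the continuity of S' gives the tridiagonal system
  1·m_0 + 4·m_1 + 1·m_2 = 6(Δ_1 - Δ_0) = -12
Natural end conditions: m_0 = m_2 = 0.
Hence m_0 = 0, m_1 = -3, m_2 = 0.
On [0, 1], S(t) = 5 - 5/2·t + 0·t² - 1/2·t³.
With t = 2/3: S(2/3) = 86/27.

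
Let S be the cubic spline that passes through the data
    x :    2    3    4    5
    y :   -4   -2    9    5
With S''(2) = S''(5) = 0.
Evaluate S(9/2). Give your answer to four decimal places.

8.7250

Put M_i = S'' at the i-th knot. Here h = (1, 1, 1) and Δ = (2, 11, -4), so the interior equations h_(i-1)·M_(i-1) + 2(h_(i-1)+h_i)·M_i + h_i·M_(i+1) = 6(Δ_i − Δ_(i-1)) read
  1·M_0 + 4·M_1 + 1·M_2 = 6(Δ_1 - Δ_0) = 54
  1·M_1 + 4·M_2 + 1·M_3 = 6(Δ_2 - Δ_1) = -90
Natural end conditions: M_0 = M_3 = 0.
Solving: M_0 = 0, M_1 = 102/5, M_2 = -138/5, M_3 = 0.
On [4, 5], S(x) = 9 + 26/5·(x - 4) - 69/5·(x - 4)² + 23/5·(x - 4)³.
With (x - 4) = 1/2: S(9/2) = 349/40.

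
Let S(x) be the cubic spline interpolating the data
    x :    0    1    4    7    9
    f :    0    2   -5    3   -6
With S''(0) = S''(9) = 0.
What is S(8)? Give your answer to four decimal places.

-0.0291

With σ_i denoting the second derivative at x_i, h_i = 1, 3, 3, 2, and Δ_i = (y_(i+1) − y_i)/h_i = 2, -7/3, 8/3, -9/2:
  1·σ_0 + 8·σ_1 + 3·σ_2 = 6(Δ_1 - Δ_0) = -26
  3·σ_1 + 12·σ_2 + 3·σ_3 = 6(Δ_2 - Δ_1) = 30
  3·σ_2 + 10·σ_3 + 2·σ_4 = 6(Δ_3 - Δ_2) = -43
Natural end conditions: σ_0 = σ_4 = 0.
Solving the tridiagonal system: σ_0 = 0, σ_1 = -1391/266, σ_2 = 702/133, σ_3 = -1565/266, σ_4 = 0.
On [7, 9], S(x) = 3 - 461/798·(x - 7) - 1565/532·(x - 7)² + 1565/3192·(x - 7)³.
With (x - 7) = 1: S(8) = -31/1064.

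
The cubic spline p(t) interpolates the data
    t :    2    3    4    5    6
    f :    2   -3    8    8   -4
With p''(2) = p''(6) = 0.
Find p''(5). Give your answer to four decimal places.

-12.8571

Write M_i for p''(x_i). With h_i = 1, 1, 1, 1 and divided differences Δ_i = -5, 11, 0, -12, the continuity of p' gives the tridiagonal system
  1·M_0 + 4·M_1 + 1·M_2 = 6(Δ_1 - Δ_0) = 96
  1·M_1 + 4·M_2 + 1·M_3 = 6(Δ_2 - Δ_1) = -66
  1·M_2 + 4·M_3 + 1·M_4 = 6(Δ_3 - Δ_2) = -72
Natural end conditions: M_0 = M_4 = 0.
Hence M_0 = 0, M_1 = 204/7, M_2 = -144/7, M_3 = -90/7, M_4 = 0.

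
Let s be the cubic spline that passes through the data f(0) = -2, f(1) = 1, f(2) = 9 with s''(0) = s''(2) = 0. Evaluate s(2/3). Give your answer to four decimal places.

Write M_i for s''(x_i). With h_i = 1, 1 and divided differences Δ_i = 3, 8, the continuity of s' gives the tridiagonal system
  1·M_0 + 4·M_1 + 1·M_2 = 6(Δ_1 - Δ_0) = 30
Natural end conditions: M_0 = M_2 = 0.
Forward elimination and back-substitution give M_0 = 0, M_1 = 15/2, M_2 = 0.
On [0, 1], s(x) = -2 + 7/4·x + 0·x² + 5/4·x³.
With x = 2/3: s(2/3) = -25/54.

-0.4630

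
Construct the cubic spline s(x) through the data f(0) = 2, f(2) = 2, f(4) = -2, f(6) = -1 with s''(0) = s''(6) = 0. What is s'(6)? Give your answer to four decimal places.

1.3000

With M_i denoting the second derivative at x_i, h_i = 2, 2, 2, and Δ_i = (y_(i+1) − y_i)/h_i = 0, -2, 1/2:
  2·M_0 + 8·M_1 + 2·M_2 = 6(Δ_1 - Δ_0) = -12
  2·M_1 + 8·M_2 + 2·M_3 = 6(Δ_2 - Δ_1) = 15
Natural end conditions: M_0 = M_3 = 0.
Solving the tridiagonal system: M_0 = 0, M_1 = -21/10, M_2 = 12/5, M_3 = 0.
On [4, 6], s'(x) = b_2 + 2c_2·(x - 4) + 3d_2·(x - 4)² with b_2 = Δ_2 - h_2(2M_2 + M_3)/6 = -11/10, c_2 = M_2/2 = 6/5, d_2 = (M_3 - M_2)/(6h_2) = -1/5. So s'(6) = 13/10.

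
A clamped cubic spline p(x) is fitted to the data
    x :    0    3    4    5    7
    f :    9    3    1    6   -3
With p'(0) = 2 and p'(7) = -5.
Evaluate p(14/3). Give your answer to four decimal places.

4.4979

Put σ_i = p'' at the i-th knot. Here h = (3, 1, 1, 2) and Δ = (-2, -2, 5, -9/2), so the interior equations h_(i-1)·σ_(i-1) + 2(h_(i-1)+h_i)·σ_i + h_i·σ_(i+1) = 6(Δ_i − Δ_(i-1)) read
  3·σ_0 + 8·σ_1 + 1·σ_2 = 6(Δ_1 - Δ_0) = 0
  1·σ_1 + 4·σ_2 + 1·σ_3 = 6(Δ_2 - Δ_1) = 42
  1·σ_2 + 6·σ_3 + 2·σ_4 = 6(Δ_3 - Δ_2) = -57
Clamped end conditions give two more equations: 2h_0·σ_0 + h_0·σ_1 = 6(Δ_0 - p'(0)) = -24 and h_3·σ_3 + 2h_3·σ_4 = 6(p'(7) - Δ_3) = -3.
Forward elimination and back-substitution give σ_0 = -607/158, σ_1 = -25/79, σ_2 = 2221/158, σ_3 = -1099/79, σ_4 = 1961/316.
On [4, 5], p(x) = 1 + 208/79·(x - 4) + 2221/316·(x - 4)² - 1473/316·(x - 4)³.
With (x - 4) = 2/3: p(14/3) = 1066/237.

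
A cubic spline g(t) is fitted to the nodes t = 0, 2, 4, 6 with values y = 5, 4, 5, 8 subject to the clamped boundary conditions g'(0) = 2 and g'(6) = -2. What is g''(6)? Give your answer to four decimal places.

With M_i denoting the second derivative at x_i, h_i = 2, 2, 2, and Δ_i = (y_(i+1) − y_i)/h_i = -1/2, 1/2, 3/2:
  2·M_0 + 8·M_1 + 2·M_2 = 6(Δ_1 - Δ_0) = 6
  2·M_1 + 8·M_2 + 2·M_3 = 6(Δ_2 - Δ_1) = 6
Clamped end conditions give two more equations: 2h_0·M_0 + h_0·M_1 = 6(Δ_0 - g'(0)) = -15 and h_2·M_2 + 2h_2·M_3 = 6(g'(6) - Δ_2) = -21.
Solving: M_0 = -133/30, M_1 = 41/30, M_2 = 59/30, M_3 = -187/30.

-6.2333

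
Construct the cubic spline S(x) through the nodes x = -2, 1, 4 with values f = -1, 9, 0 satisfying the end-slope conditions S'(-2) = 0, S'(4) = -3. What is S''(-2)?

Let M_i = S''(x_i). Step sizes h_i = 3, 3; slopes of the chords Δ_i = (y_(i+1) - y_i)/h_i = 10/3, -3.
  3·M_0 + 12·M_1 + 3·M_2 = 6(Δ_1 - Δ_0) = -38
Clamped end conditions give two more equations: 2h_0·M_0 + h_0·M_1 = 6(Δ_0 - S'(-2)) = 20 and h_1·M_1 + 2h_1·M_2 = 6(S'(4) - Δ_1) = 0.
Hence M_0 = 6, M_1 = -16/3, M_2 = 8/3.

6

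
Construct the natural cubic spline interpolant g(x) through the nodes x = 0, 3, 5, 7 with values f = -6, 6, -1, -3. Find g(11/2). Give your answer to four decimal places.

Let m_i = g''(x_i). Step sizes h_i = 3, 2, 2; slopes of the chords Δ_i = (y_(i+1) - y_i)/h_i = 4, -7/2, -1.
  3·m_0 + 10·m_1 + 2·m_2 = 6(Δ_1 - Δ_0) = -45
  2·m_1 + 8·m_2 + 2·m_3 = 6(Δ_2 - Δ_1) = 15
Natural end conditions: m_0 = m_3 = 0.
Forward elimination and back-substitution give m_0 = 0, m_1 = -195/38, m_2 = 60/19, m_3 = 0.
On [5, 7], g(x) = -1 - 59/19·(x - 5) + 30/19·(x - 5)² - 5/19·(x - 5)³.
With (x - 5) = 1/2: g(11/2) = -333/152.

-2.1908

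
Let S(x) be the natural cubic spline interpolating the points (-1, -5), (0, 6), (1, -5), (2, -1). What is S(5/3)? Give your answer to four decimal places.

-3.9531

Let m_i = S''(x_i). Step sizes h_i = 1, 1, 1; slopes of the chords Δ_i = (y_(i+1) - y_i)/h_i = 11, -11, 4.
  1·m_0 + 4·m_1 + 1·m_2 = 6(Δ_1 - Δ_0) = -132
  1·m_1 + 4·m_2 + 1·m_3 = 6(Δ_2 - Δ_1) = 90
Natural end conditions: m_0 = m_3 = 0.
Hence m_0 = 0, m_1 = -206/5, m_2 = 164/5, m_3 = 0.
On [1, 2], S(x) = -5 - 104/15·(x - 1) + 82/5·(x - 1)² - 82/15·(x - 1)³.
With (x - 1) = 2/3: S(5/3) = -1601/405.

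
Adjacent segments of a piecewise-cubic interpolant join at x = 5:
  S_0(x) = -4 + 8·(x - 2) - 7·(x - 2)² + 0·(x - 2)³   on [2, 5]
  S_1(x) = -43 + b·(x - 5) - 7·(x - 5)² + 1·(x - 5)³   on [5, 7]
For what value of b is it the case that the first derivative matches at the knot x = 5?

S_0'(x) = 8 - 14·(x - 2) + 0·(x - 2)², so S_0'(5) = -34. On the right, S_1'(5) = b, so b = -34.

-34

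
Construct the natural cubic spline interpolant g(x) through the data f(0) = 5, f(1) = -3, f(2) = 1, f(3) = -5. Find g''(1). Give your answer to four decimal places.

23.2000

Put M_i = g'' at the i-th knot. Here h = (1, 1, 1) and Δ = (-8, 4, -6), so the interior equations h_(i-1)·M_(i-1) + 2(h_(i-1)+h_i)·M_i + h_i·M_(i+1) = 6(Δ_i − Δ_(i-1)) read
  1·M_0 + 4·M_1 + 1·M_2 = 6(Δ_1 - Δ_0) = 72
  1·M_1 + 4·M_2 + 1·M_3 = 6(Δ_2 - Δ_1) = -60
Natural end conditions: M_0 = M_3 = 0.
Solving the tridiagonal system: M_0 = 0, M_1 = 116/5, M_2 = -104/5, M_3 = 0.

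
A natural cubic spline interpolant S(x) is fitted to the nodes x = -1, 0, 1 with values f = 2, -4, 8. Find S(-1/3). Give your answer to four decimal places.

-3.6667

Let M_i = S''(x_i). Step sizes h_i = 1, 1; slopes of the chords Δ_i = (y_(i+1) - y_i)/h_i = -6, 12.
  1·M_0 + 4·M_1 + 1·M_2 = 6(Δ_1 - Δ_0) = 108
Natural end conditions: M_0 = M_2 = 0.
Solving the tridiagonal system: M_0 = 0, M_1 = 27, M_2 = 0.
On [-1, 0], S(x) = 2 - 21/2·(x + 1) + 0·(x + 1)² + 9/2·(x + 1)³.
With (x + 1) = 2/3: S(-1/3) = -11/3.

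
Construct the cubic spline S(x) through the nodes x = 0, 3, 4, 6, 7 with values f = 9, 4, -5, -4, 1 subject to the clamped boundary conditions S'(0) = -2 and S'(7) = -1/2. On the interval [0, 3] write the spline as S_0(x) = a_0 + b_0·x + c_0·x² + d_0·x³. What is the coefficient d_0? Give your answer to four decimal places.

Let M_i = S''(x_i). Step sizes h_i = 3, 1, 2, 1; slopes of the chords Δ_i = (y_(i+1) - y_i)/h_i = -5/3, -9, 1/2, 5.
  3·M_0 + 8·M_1 + 1·M_2 = 6(Δ_1 - Δ_0) = -44
  1·M_1 + 6·M_2 + 2·M_3 = 6(Δ_2 - Δ_1) = 57
  2·M_2 + 6·M_3 + 1·M_4 = 6(Δ_3 - Δ_2) = 27
Clamped end conditions give two more equations: 2h_0·M_0 + h_0·M_1 = 6(Δ_0 - S'(0)) = 2 and h_3·M_3 + 2h_3·M_4 = 6(S'(7) - Δ_3) = -33.
Hence M_0 = 3307/732, M_1 = -1021/122, M_2 = 2293/244, M_3 = 274/61, M_4 = -2287/122.
On [0, 3], with S_0(x) = a_0 + b_0·x + c_0·x² + d_0·x³: c_0 = M_0/2 = 3307/1464, d_0 = (M_1 - M_0)/(6h_0) = -9433/13176, b_0 = Δ_0 - h_0(2M_0 + M_1)/6 = -2.

-0.7159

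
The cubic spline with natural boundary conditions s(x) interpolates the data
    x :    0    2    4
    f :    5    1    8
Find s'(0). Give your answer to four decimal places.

-3.3750

Put M_i = s'' at the i-th knot. Here h = (2, 2) and Δ = (-2, 7/2), so the interior equations h_(i-1)·M_(i-1) + 2(h_(i-1)+h_i)·M_i + h_i·M_(i+1) = 6(Δ_i − Δ_(i-1)) read
  2·M_0 + 8·M_1 + 2·M_2 = 6(Δ_1 - Δ_0) = 33
Natural end conditions: M_0 = M_2 = 0.
Hence M_0 = 0, M_1 = 33/8, M_2 = 0.
On [0, 2], s'(x) = b_0 + 2c_0·x + 3d_0·x² with b_0 = Δ_0 - h_0(2M_0 + M_1)/6 = -27/8, c_0 = M_0/2 = 0, d_0 = (M_1 - M_0)/(6h_0) = 11/32. So s'(0) = -27/8.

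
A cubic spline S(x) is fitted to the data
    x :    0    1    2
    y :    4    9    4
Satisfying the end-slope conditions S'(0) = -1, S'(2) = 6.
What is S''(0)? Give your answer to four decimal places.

36.5000

Write σ_i for S''(x_i). With h_i = 1, 1 and divided differences Δ_i = 5, -5, the continuity of S' gives the tridiagonal system
  1·σ_0 + 4·σ_1 + 1·σ_2 = 6(Δ_1 - Δ_0) = -60
Clamped end conditions give two more equations: 2h_0·σ_0 + h_0·σ_1 = 6(Δ_0 - S'(0)) = 36 and h_1·σ_1 + 2h_1·σ_2 = 6(S'(2) - Δ_1) = 66.
Forward elimination and back-substitution give σ_0 = 73/2, σ_1 = -37, σ_2 = 103/2.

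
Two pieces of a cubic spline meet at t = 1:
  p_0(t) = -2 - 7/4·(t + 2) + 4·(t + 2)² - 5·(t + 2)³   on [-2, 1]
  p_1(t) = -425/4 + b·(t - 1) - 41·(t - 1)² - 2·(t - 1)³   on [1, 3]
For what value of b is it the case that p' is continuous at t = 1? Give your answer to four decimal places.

p_0'(t) = -7/4 + 8·(t + 2) - 15·(t + 2)², so p_0'(1) = -451/4. On the right, p_1'(1) = b, so b = -451/4.

-112.7500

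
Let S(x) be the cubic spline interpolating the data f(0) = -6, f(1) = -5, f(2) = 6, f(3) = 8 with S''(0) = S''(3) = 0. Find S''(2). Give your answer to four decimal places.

Put m_i = S'' at the i-th knot. Here h = (1, 1, 1) and Δ = (1, 11, 2), so the interior equations h_(i-1)·m_(i-1) + 2(h_(i-1)+h_i)·m_i + h_i·m_(i+1) = 6(Δ_i − Δ_(i-1)) read
  1·m_0 + 4·m_1 + 1·m_2 = 6(Δ_1 - Δ_0) = 60
  1·m_1 + 4·m_2 + 1·m_3 = 6(Δ_2 - Δ_1) = -54
Natural end conditions: m_0 = m_3 = 0.
Solving: m_0 = 0, m_1 = 98/5, m_2 = -92/5, m_3 = 0.

-18.4000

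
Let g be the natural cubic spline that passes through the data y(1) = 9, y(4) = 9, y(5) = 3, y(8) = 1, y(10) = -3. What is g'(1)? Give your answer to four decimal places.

Let M_i = g''(x_i). Step sizes h_i = 3, 1, 3, 2; slopes of the chords Δ_i = (y_(i+1) - y_i)/h_i = 0, -6, -2/3, -2.
  3·M_0 + 8·M_1 + 1·M_2 = 6(Δ_1 - Δ_0) = -36
  1·M_1 + 8·M_2 + 3·M_3 = 6(Δ_2 - Δ_1) = 32
  3·M_2 + 10·M_3 + 2·M_4 = 6(Δ_3 - Δ_2) = -8
Natural end conditions: M_0 = M_4 = 0.
Solving the tridiagonal system: M_0 = 0, M_1 = -1450/279, M_2 = 1556/279, M_3 = -230/93, M_4 = 0.
On [1, 4], g'(t) = b_0 + 2c_0·(t - 1) + 3d_0·(t - 1)² with b_0 = Δ_0 - h_0(2M_0 + M_1)/6 = 725/279, c_0 = M_0/2 = 0, d_0 = (M_1 - M_0)/(6h_0) = -725/2511. So g'(1) = 725/279.

2.5986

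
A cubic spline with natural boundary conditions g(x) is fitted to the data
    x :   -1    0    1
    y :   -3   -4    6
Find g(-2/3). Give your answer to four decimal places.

Let M_i = g''(x_i). Step sizes h_i = 1, 1; slopes of the chords Δ_i = (y_(i+1) - y_i)/h_i = -1, 10.
  1·M_0 + 4·M_1 + 1·M_2 = 6(Δ_1 - Δ_0) = 66
Natural end conditions: M_0 = M_2 = 0.
Forward elimination and back-substitution give M_0 = 0, M_1 = 33/2, M_2 = 0.
On [-1, 0], g(x) = -3 - 15/4·(x + 1) + 0·(x + 1)² + 11/4·(x + 1)³.
With (x + 1) = 1/3: g(-2/3) = -112/27.

-4.1481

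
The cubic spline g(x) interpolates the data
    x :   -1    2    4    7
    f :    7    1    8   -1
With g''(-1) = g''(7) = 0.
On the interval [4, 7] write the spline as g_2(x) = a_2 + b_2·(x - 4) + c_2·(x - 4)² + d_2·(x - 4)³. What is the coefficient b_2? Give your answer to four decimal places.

With M_i denoting the second derivative at x_i, h_i = 3, 2, 3, and Δ_i = (y_(i+1) − y_i)/h_i = -2, 7/2, -3:
  3·M_0 + 10·M_1 + 2·M_2 = 6(Δ_1 - Δ_0) = 33
  2·M_1 + 10·M_2 + 3·M_3 = 6(Δ_2 - Δ_1) = -39
Natural end conditions: M_0 = M_3 = 0.
Hence M_0 = 0, M_1 = 17/4, M_2 = -19/4, M_3 = 0.
On [4, 7], with g_2(x) = a_2 + b_2·(x - 4) + c_2·(x - 4)² + d_2·(x - 4)³: c_2 = M_2/2 = -19/8, d_2 = (M_3 - M_2)/(6h_2) = 19/72, b_2 = Δ_2 - h_2(2M_2 + M_3)/6 = 7/4.

1.7500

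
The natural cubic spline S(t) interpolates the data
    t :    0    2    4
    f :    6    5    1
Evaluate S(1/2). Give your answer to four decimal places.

5.9258

Write σ_i for S''(x_i). With h_i = 2, 2 and divided differences Δ_i = -1/2, -2, the continuity of S' gives the tridiagonal system
  2·σ_0 + 8·σ_1 + 2·σ_2 = 6(Δ_1 - Δ_0) = -9
Natural end conditions: σ_0 = σ_2 = 0.
Solving the tridiagonal system: σ_0 = 0, σ_1 = -9/8, σ_2 = 0.
On [0, 2], S(t) = 6 - 1/8·t + 0·t² - 3/32·t³.
With t = 1/2: S(1/2) = 1517/256.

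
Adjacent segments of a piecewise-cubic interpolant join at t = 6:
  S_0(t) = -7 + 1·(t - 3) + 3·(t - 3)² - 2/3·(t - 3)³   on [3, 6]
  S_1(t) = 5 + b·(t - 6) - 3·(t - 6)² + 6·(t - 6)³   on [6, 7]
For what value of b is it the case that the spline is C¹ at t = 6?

1

S_0'(t) = 1 + 6·(t - 3) - 2·(t - 3)², so S_0'(6) = 1. On the right, S_1'(6) = b, so b = 1.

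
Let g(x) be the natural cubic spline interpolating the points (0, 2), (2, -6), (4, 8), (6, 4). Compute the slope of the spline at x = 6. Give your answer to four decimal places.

-5.1333

Put m_i = g'' at the i-th knot. Here h = (2, 2, 2) and Δ = (-4, 7, -2), so the interior equations h_(i-1)·m_(i-1) + 2(h_(i-1)+h_i)·m_i + h_i·m_(i+1) = 6(Δ_i − Δ_(i-1)) read
  2·m_0 + 8·m_1 + 2·m_2 = 6(Δ_1 - Δ_0) = 66
  2·m_1 + 8·m_2 + 2·m_3 = 6(Δ_2 - Δ_1) = -54
Natural end conditions: m_0 = m_3 = 0.
Forward elimination and back-substitution give m_0 = 0, m_1 = 53/5, m_2 = -47/5, m_3 = 0.
On [4, 6], g'(x) = b_2 + 2c_2·(x - 4) + 3d_2·(x - 4)² with b_2 = Δ_2 - h_2(2m_2 + m_3)/6 = 64/15, c_2 = m_2/2 = -47/10, d_2 = (m_3 - m_2)/(6h_2) = 47/60. So g'(6) = -77/15.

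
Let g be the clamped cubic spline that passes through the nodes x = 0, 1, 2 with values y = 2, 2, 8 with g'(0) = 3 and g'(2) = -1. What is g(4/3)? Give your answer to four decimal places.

Let m_i = g''(x_i). Step sizes h_i = 1, 1; slopes of the chords Δ_i = (y_(i+1) - y_i)/h_i = 0, 6.
  1·m_0 + 4·m_1 + 1·m_2 = 6(Δ_1 - Δ_0) = 36
Clamped end conditions give two more equations: 2h_0·m_0 + h_0·m_1 = 6(Δ_0 - g'(0)) = -18 and h_1·m_1 + 2h_1·m_2 = 6(g'(2) - Δ_1) = -42.
Hence m_0 = -20, m_1 = 22, m_2 = -32.
On [1, 2], g(x) = 2 + 4·(x - 1) + 11·(x - 1)² - 9·(x - 1)³.
With (x - 1) = 1/3: g(4/3) = 38/9.

4.2222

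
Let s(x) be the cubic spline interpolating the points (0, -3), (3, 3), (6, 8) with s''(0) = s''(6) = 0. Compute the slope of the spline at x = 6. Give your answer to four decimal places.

Write σ_i for s''(x_i). With h_i = 3, 3 and divided differences Δ_i = 2, 5/3, the continuity of s' gives the tridiagonal system
  3·σ_0 + 12·σ_1 + 3·σ_2 = 6(Δ_1 - Δ_0) = -2
Natural end conditions: σ_0 = σ_2 = 0.
Solving: σ_0 = 0, σ_1 = -1/6, σ_2 = 0.
On [3, 6], s'(x) = b_1 + 2c_1·(x - 3) + 3d_1·(x - 3)² with b_1 = Δ_1 - h_1(2σ_1 + σ_2)/6 = 11/6, c_1 = σ_1/2 = -1/12, d_1 = (σ_2 - σ_1)/(6h_1) = 1/108. So s'(6) = 19/12.

1.5833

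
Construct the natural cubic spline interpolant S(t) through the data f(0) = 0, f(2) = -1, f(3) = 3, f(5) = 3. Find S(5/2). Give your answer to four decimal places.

0.9732

Put m_i = S'' at the i-th knot. Here h = (2, 1, 2) and Δ = (-1/2, 4, 0), so the interior equations h_(i-1)·m_(i-1) + 2(h_(i-1)+h_i)·m_i + h_i·m_(i+1) = 6(Δ_i − Δ_(i-1)) read
  2·m_0 + 6·m_1 + 1·m_2 = 6(Δ_1 - Δ_0) = 27
  1·m_1 + 6·m_2 + 2·m_3 = 6(Δ_2 - Δ_1) = -24
Natural end conditions: m_0 = m_3 = 0.
Solving the tridiagonal system: m_0 = 0, m_1 = 186/35, m_2 = -171/35, m_3 = 0.
On [2, 3], S(t) = -1 + 213/70·(t - 2) + 93/35·(t - 2)² - 17/10·(t - 2)³.
With (t - 2) = 1/2: S(5/2) = 109/112.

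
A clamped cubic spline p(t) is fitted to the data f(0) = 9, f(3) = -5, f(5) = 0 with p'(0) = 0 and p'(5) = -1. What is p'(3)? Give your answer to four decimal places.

-0.2500

With σ_i denoting the second derivative at x_i, h_i = 3, 2, and Δ_i = (y_(i+1) − y_i)/h_i = -14/3, 5/2:
  3·σ_0 + 10·σ_1 + 2·σ_2 = 6(Δ_1 - Δ_0) = 43
Clamped end conditions give two more equations: 2h_0·σ_0 + h_0·σ_1 = 6(Δ_0 - p'(0)) = -28 and h_1·σ_1 + 2h_1·σ_2 = 6(p'(5) - Δ_1) = -21.
Solving the tridiagonal system: σ_0 = -55/6, σ_1 = 9, σ_2 = -39/4.
On [3, 5], p'(t) = b_1 + 2c_1·(t - 3) + 3d_1·(t - 3)² with b_1 = Δ_1 - h_1(2σ_1 + σ_2)/6 = -1/4, c_1 = σ_1/2 = 9/2, d_1 = (σ_2 - σ_1)/(6h_1) = -25/16. So p'(3) = -1/4.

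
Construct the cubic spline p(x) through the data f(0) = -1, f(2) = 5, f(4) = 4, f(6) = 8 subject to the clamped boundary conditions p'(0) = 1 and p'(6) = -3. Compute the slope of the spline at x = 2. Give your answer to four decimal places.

Let M_i = p''(x_i). Step sizes h_i = 2, 2, 2; slopes of the chords Δ_i = (y_(i+1) - y_i)/h_i = 3, -1/2, 2.
  2·M_0 + 8·M_1 + 2·M_2 = 6(Δ_1 - Δ_0) = -21
  2·M_1 + 8·M_2 + 2·M_3 = 6(Δ_2 - Δ_1) = 15
Clamped end conditions give two more equations: 2h_0·M_0 + h_0·M_1 = 6(Δ_0 - p'(0)) = 12 and h_2·M_2 + 2h_2·M_3 = 6(p'(6) - Δ_2) = -30.
Solving the tridiagonal system: M_0 = 173/30, M_1 = -83/15, M_2 = 88/15, M_3 = -313/30.
On [2, 4], p'(x) = b_1 + 2c_1·(x - 2) + 3d_1·(x - 2)² with b_1 = Δ_1 - h_1(2M_1 + M_2)/6 = 37/30, c_1 = M_1/2 = -83/30, d_1 = (M_2 - M_1)/(6h_1) = 19/20. So p'(2) = 37/30.

1.2333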